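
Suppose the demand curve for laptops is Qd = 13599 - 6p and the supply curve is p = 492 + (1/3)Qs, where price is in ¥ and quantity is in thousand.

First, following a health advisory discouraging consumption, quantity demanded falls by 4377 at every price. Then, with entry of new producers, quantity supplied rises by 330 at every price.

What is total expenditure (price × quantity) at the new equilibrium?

2661120

Original equilibrium: 13599 - 6p = 3p - 1476 gives 15075 = 9p, so p = 1675 and Q = 3549.
The new curves are Qd = 9222 - 6p (demand) and Qs = 3p - 1146 (supply).
Equate the new curves: 9222 - 6p = 3p - 1146, giving 10368 = 9p, p = 1152, Q = 2310.
New expenditure = 1152 × 2310 = 2661120.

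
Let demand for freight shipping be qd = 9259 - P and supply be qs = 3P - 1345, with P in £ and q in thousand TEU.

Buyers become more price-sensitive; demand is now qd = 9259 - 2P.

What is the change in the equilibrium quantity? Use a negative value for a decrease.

-1590.6

Before the shock: 9259 - P = 3P - 1345 ⇒ 10604 = 4P ⇒ P = 2651, q = 6608.
After the shift, demand is qd = 9259 - 2P and supply is qs = 3P - 1345.
Clearing the new market: 9259 - 2P = 3P - 1345, so P = 2120.8 and q = 5017.4.
Δq = 5017.4 − 6608 = -1590.6.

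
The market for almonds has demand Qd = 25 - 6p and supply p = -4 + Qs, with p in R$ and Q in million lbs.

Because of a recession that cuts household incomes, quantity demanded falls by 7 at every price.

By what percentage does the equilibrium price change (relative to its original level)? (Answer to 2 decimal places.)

-33.33

Original equilibrium: 25 - 6p = p + 4 gives 21 = 7p, so p = 3 and Q = 7.
The shock moves the curves to Qd = 18 - 6p and Qs = p + 4.
Equate the new curves: 18 - 6p = p + 4, giving 14 = 7p, p = 2, Q = 6.
%Δp = (2 − 3) / 3 × 100 = -33.33%.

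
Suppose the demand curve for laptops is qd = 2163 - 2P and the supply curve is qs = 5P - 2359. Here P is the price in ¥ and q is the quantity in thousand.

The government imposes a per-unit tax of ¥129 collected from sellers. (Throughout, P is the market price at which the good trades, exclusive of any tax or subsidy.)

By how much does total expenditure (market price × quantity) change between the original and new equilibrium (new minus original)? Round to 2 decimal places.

-55772.76

Solve the original market: 2163 - 2P = 5P - 2359, hence P = 646 and q = 871.
Since sellers keep the price net of the tax, the effective supply curve becomes qs = 5P - 3004.
Clearing the new market: 2163 - 2P = 5P - 3004, so P = 5167/7 ≈ 738.1429 and q = 4807/7 ≈ 686.7143.
Expenditure moves from 646×871 = 562666 to 738.1429×686.7143 = 506893.2449; change = -55772.76.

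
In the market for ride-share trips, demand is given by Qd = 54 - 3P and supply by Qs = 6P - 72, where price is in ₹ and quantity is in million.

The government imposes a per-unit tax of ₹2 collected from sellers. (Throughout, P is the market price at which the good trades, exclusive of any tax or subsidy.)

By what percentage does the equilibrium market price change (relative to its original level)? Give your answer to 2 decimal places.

+9.52

Original equilibrium: 54 - 3P = 6P - 72 gives 126 = 9P, so P = 14 and Q = 12.
Since sellers keep the price net of the tax, the effective supply curve becomes Qs = 6P - 84.
Equate the new curves: 54 - 3P = 6P - 84, giving 138 = 9P, P = 46/3 ≈ 15.3333, Q = 8.
%ΔP = (15.3333 − 14) / 14 × 100 = +9.52%.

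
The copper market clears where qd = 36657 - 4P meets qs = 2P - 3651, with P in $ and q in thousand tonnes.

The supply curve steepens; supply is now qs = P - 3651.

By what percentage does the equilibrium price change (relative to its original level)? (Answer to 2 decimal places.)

Before the shock: 36657 - 4P = 2P - 3651 ⇒ 40308 = 6P ⇒ P = 6718, q = 9785.
After the shift, demand is qd = 36657 - 4P and supply is qs = P - 3651.
Clearing the new market: 36657 - 4P = P - 3651, so P = 8061.6 and q = 4410.6.
%ΔP = (8061.6 − 6718) / 6718 × 100 = +20.00%.

+20.00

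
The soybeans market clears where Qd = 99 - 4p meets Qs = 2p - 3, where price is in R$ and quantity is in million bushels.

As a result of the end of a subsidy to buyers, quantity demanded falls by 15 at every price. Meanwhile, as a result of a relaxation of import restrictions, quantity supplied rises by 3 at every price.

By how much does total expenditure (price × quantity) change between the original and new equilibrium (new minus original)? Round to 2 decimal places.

-135.00

Initially, 99 - 4p = 2p - 3, so 102 = 6p and p = 17, Q = 31.
The new curves are Qd = 84 - 4p (demand) and Qs = 2p (supply).
Clearing the new market: 84 - 4p = 2p, so p = 14 and Q = 28.
Expenditure moves from 17×31 = 527 to 14×28 = 392; change = -135.00.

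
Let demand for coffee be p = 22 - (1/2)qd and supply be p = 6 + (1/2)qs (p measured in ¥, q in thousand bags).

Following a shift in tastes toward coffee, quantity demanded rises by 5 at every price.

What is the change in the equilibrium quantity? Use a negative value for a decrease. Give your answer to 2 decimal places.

Solve the original market: 44 - 2p = 2p - 12, hence p = 14 and q = 16.
With the change applied: demand qd = 49 - 2p, supply qs = 2p - 12.
Clearing the new market: 49 - 2p = 2p - 12, so p = 15.25 and q = 18.5.
Δq = 18.5 − 16 = +2.50.

+2.50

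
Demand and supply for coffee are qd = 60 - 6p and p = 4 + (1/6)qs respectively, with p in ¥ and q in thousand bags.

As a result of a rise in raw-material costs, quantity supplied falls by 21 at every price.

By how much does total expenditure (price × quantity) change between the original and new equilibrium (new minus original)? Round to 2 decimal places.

-60.38

Initially, 60 - 6p = 6p - 24, so 84 = 12p and p = 7, q = 18.
The new curves are qd = 60 - 6p (demand) and qs = 6p - 45 (supply).
Setting them equal: 60 - 6p = 6p - 45 → 105 = 12p, so p = 8.75 and q = 7.5.
Expenditure moves from 7×18 = 126 to 8.75×7.5 = 65.625; change = -60.38.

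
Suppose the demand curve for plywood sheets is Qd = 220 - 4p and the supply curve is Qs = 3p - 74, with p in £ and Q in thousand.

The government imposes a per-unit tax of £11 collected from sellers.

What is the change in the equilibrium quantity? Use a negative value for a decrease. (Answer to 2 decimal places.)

-18.86

Initially, 220 - 4p = 3p - 74, so 294 = 7p and p = 42, Q = 52.
Since sellers keep the price net of the tax, the effective supply curve becomes Qs = 3p - 107.
Equate the new curves: 220 - 4p = 3p - 107, giving 327 = 7p, p = 327/7 ≈ 46.7143, Q = 232/7 ≈ 33.1429.
ΔQ = 33.1429 − 52 = -18.86.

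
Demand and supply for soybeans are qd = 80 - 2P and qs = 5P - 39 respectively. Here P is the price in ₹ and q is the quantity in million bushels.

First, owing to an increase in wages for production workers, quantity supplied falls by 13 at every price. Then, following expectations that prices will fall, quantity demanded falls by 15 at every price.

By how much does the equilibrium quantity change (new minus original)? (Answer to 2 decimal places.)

-14.43

Original equilibrium: 80 - 2P = 5P - 39 gives 119 = 7P, so P = 17 and q = 46.
The shock moves the curves to qd = 65 - 2P and qs = 5P - 52.
Setting them equal: 65 - 2P = 5P - 52 → 117 = 7P, so P = 117/7 ≈ 16.7143 and q = 221/7 ≈ 31.5714.
Δq = 31.5714 − 46 = -14.43.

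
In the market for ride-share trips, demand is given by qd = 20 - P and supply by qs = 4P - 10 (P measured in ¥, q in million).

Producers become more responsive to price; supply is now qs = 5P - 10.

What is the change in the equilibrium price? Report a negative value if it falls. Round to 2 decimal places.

Original equilibrium: 20 - P = 4P - 10 gives 30 = 5P, so P = 6 and q = 14.
The shock moves the curves to qd = 20 - P and qs = 5P - 10.
New equilibrium: 20 - P = 5P - 10 ⇒ 30 = 6P ⇒ P = 5, q = 15.
ΔP = 5 − 6 = -1.00.

-1.00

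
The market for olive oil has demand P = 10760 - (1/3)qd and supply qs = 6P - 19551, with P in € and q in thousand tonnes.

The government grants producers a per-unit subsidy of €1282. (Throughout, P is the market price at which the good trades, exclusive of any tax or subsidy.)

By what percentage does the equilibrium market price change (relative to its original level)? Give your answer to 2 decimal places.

-14.84

Original equilibrium: 32280 - 3P = 6P - 19551 gives 51831 = 9P, so P = 5759 and q = 15003.
Since sellers receive the price plus the subsidy, the effective supply curve becomes qs = 6P - 11859.
Equate the new curves: 32280 - 3P = 6P - 11859, giving 44139 = 9P, P = 14713/3 ≈ 4904.3333, q = 17567.
%ΔP = (4904.3333 − 5759) / 5759 × 100 = -14.84%.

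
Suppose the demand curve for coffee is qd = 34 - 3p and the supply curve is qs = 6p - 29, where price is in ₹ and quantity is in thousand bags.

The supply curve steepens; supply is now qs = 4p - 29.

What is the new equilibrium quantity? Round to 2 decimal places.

Before the shock: 34 - 3p = 6p - 29 ⇒ 63 = 9p ⇒ p = 7, q = 13.
With the change applied: demand qd = 34 - 3p, supply qs = 4p - 29.
Clearing the new market: 34 - 3p = 4p - 29, so p = 9 and q = 7.

7.00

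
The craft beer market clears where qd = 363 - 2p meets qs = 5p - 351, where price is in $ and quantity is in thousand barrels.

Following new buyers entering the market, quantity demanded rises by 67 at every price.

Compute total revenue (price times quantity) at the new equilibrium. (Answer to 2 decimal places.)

23079.35

Original equilibrium: 363 - 2p = 5p - 351 gives 714 = 7p, so p = 102 and q = 159.
After the shift, demand is qd = 430 - 2p and supply is qs = 5p - 351.
Setting them equal: 430 - 2p = 5p - 351 → 781 = 7p, so p = 781/7 ≈ 111.5714 and q = 1448/7 ≈ 206.8571.
New expenditure = 111.5714 × 206.8571 = 23079.35.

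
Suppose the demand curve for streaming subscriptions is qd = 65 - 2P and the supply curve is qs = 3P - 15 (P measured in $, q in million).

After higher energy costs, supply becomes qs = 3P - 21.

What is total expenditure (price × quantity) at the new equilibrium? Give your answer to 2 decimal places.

526.32

Before the shock: 65 - 2P = 3P - 15 ⇒ 80 = 5P ⇒ P = 16, q = 33.
The new curves are qd = 65 - 2P (demand) and qs = 3P - 21 (supply).
Setting them equal: 65 - 2P = 3P - 21 → 86 = 5P, so P = 17.2 and q = 30.6.
New expenditure = 17.2 × 30.6 = 526.32.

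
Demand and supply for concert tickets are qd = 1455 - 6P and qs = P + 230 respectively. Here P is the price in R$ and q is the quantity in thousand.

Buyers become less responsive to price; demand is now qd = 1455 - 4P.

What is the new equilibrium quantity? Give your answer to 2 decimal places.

475.00

Initially, 1455 - 6P = P + 230, so 1225 = 7P and P = 175, q = 405.
With the change applied: demand qd = 1455 - 4P, supply qs = P + 230.
Setting them equal: 1455 - 4P = P + 230 → 1225 = 5P, so P = 245 and q = 475.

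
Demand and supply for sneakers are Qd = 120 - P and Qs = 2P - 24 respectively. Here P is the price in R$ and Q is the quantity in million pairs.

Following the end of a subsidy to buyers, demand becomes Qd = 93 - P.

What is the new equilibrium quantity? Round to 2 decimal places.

Solve the original market: 120 - P = 2P - 24, hence P = 48 and Q = 72.
The shock moves the curves to Qd = 93 - P and Qs = 2P - 24.
Setting them equal: 93 - P = 2P - 24 → 117 = 3P, so P = 39 and Q = 54.

54.00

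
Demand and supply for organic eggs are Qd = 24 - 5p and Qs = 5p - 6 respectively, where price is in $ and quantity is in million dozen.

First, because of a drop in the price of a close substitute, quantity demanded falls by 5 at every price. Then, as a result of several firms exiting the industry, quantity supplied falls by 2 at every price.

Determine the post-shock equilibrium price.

2.7

Initially, 24 - 5p = 5p - 6, so 30 = 10p and p = 3, Q = 9.
The new curves are Qd = 19 - 5p (demand) and Qs = 5p - 8 (supply).
Setting them equal: 19 - 5p = 5p - 8 → 27 = 10p, so p = 2.7 and Q = 5.5.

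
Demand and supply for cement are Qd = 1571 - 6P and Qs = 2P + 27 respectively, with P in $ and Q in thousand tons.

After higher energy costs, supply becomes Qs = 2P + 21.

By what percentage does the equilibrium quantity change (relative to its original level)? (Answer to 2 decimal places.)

Initially, 1571 - 6P = 2P + 27, so 1544 = 8P and P = 193, Q = 413.
The new curves are Qd = 1571 - 6P (demand) and Qs = 2P + 21 (supply).
Setting them equal: 1571 - 6P = 2P + 21 → 1550 = 8P, so P = 193.75 and Q = 408.5.
%ΔQ = (408.5 − 413) / 413 × 100 = -1.09%.

-1.09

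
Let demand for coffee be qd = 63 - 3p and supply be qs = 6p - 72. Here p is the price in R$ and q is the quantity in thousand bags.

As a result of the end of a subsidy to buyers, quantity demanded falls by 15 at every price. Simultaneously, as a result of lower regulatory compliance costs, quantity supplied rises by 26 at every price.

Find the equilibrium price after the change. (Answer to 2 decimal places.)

Original equilibrium: 63 - 3p = 6p - 72 gives 135 = 9p, so p = 15 and q = 18.
After the shift, demand is qd = 48 - 3p and supply is qs = 6p - 46.
Clearing the new market: 48 - 3p = 6p - 46, so p = 94/9 ≈ 10.4444 and q = 50/3 ≈ 16.6667.

10.44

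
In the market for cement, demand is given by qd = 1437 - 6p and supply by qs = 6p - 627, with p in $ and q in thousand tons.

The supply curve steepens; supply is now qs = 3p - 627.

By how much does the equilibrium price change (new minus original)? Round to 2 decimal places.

+57.33

Initially, 1437 - 6p = 6p - 627, so 2064 = 12p and p = 172, q = 405.
With the change applied: demand qd = 1437 - 6p, supply qs = 3p - 627.
New equilibrium: 1437 - 6p = 3p - 627 ⇒ 2064 = 9p ⇒ p = 688/3 ≈ 229.3333, q = 61.
Δp = 229.3333 − 172 = +57.33.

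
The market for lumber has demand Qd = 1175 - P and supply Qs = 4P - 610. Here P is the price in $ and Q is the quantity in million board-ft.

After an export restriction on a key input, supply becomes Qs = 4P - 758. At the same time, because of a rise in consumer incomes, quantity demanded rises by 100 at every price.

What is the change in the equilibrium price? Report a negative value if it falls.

Before the shock: 1175 - P = 4P - 610 ⇒ 1785 = 5P ⇒ P = 357, Q = 818.
The new curves are Qd = 1275 - P (demand) and Qs = 4P - 758 (supply).
New equilibrium: 1275 - P = 4P - 758 ⇒ 2033 = 5P ⇒ P = 406.6, Q = 868.4.
ΔP = 406.6 − 357 = +49.6.

+49.6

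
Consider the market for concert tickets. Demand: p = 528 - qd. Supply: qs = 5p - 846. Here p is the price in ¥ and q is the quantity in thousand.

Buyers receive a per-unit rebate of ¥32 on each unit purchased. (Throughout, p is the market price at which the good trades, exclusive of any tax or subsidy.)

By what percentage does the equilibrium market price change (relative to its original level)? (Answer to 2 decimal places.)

Original equilibrium: 528 - p = 5p - 846 gives 1374 = 6p, so p = 229 and q = 299.
Since buyers' out-of-pocket price is the market price minus the rebate, the effective demand curve becomes qd = 560 - p.
Setting them equal: 560 - p = 5p - 846 → 1406 = 6p, so p = 703/3 ≈ 234.3333 and q = 977/3 ≈ 325.6667.
%Δp = (234.3333 − 229) / 229 × 100 = +2.33%.

+2.33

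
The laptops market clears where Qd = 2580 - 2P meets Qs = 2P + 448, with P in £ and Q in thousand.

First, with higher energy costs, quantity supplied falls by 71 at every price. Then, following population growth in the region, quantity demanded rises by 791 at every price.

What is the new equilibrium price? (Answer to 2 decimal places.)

Before the shock: 2580 - 2P = 2P + 448 ⇒ 2132 = 4P ⇒ P = 533, Q = 1514.
The new curves are Qd = 3371 - 2P (demand) and Qs = 2P + 377 (supply).
Setting them equal: 3371 - 2P = 2P + 377 → 2994 = 4P, so P = 748.5 and Q = 1874.

748.50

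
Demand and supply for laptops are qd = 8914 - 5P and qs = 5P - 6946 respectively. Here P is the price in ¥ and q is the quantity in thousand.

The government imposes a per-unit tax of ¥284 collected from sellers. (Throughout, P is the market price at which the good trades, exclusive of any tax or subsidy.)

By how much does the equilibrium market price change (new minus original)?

+142

Initially, 8914 - 5P = 5P - 6946, so 15860 = 10P and P = 1586, q = 984.
Since sellers keep the price net of the tax, the effective supply curve becomes qs = 5P - 8366.
Equate the new curves: 8914 - 5P = 5P - 8366, giving 17280 = 10P, P = 1728, q = 274.
ΔP = 1728 − 1586 = +142.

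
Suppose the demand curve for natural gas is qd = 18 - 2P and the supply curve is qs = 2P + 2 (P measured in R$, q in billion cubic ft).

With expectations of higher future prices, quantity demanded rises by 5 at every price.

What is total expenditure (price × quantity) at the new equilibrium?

Solve the original market: 18 - 2P = 2P + 2, hence P = 4 and q = 10.
The new curves are qd = 23 - 2P (demand) and qs = 2P + 2 (supply).
Equate the new curves: 23 - 2P = 2P + 2, giving 21 = 4P, P = 5.25, q = 12.5.
New expenditure = 5.25 × 12.5 = 65.625.

65.625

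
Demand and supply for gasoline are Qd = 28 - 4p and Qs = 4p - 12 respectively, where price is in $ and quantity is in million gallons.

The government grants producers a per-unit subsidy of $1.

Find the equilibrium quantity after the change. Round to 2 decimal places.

Before the shock: 28 - 4p = 4p - 12 ⇒ 40 = 8p ⇒ p = 5, Q = 8.
Since sellers receive the price plus the subsidy, the effective supply curve becomes Qs = 4p - 8.
Equate the new curves: 28 - 4p = 4p - 8, giving 36 = 8p, p = 4.5, Q = 10.

10.00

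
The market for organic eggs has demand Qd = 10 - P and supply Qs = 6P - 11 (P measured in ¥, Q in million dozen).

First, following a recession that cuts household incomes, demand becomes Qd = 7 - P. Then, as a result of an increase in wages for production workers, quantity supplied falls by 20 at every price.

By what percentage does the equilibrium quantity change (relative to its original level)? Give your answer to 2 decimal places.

Initially, 10 - P = 6P - 11, so 21 = 7P and P = 3, Q = 7.
After the shift, demand is Qd = 7 - P and supply is Qs = 6P - 31.
Setting them equal: 7 - P = 6P - 31 → 38 = 7P, so P = 38/7 ≈ 5.4286 and Q = 11/7 ≈ 1.5714.
%ΔQ = (1.5714 − 7) / 7 × 100 = -77.55%.

-77.55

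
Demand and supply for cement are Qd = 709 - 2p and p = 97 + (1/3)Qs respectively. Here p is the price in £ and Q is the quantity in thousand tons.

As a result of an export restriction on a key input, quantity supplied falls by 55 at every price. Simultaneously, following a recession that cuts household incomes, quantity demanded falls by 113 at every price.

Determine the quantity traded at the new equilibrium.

219.2

Before the shock: 709 - 2p = 3p - 291 ⇒ 1000 = 5p ⇒ p = 200, Q = 309.
After the shift, demand is Qd = 596 - 2p and supply is Qs = 3p - 346.
Equate the new curves: 596 - 2p = 3p - 346, giving 942 = 5p, p = 188.4, Q = 219.2.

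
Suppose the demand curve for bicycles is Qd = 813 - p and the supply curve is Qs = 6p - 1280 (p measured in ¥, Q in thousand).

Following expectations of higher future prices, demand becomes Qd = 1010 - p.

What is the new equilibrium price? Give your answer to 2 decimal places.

Solve the original market: 813 - p = 6p - 1280, hence p = 299 and Q = 514.
After the shift, demand is Qd = 1010 - p and supply is Qs = 6p - 1280.
Equate the new curves: 1010 - p = 6p - 1280, giving 2290 = 7p, p = 2290/7 ≈ 327.1429, Q = 4780/7 ≈ 682.8571.

327.14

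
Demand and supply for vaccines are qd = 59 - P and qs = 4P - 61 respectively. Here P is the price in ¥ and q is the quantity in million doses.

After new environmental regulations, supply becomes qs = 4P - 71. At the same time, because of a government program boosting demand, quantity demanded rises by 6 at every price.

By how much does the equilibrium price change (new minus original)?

+3.2

Before the shock: 59 - P = 4P - 61 ⇒ 120 = 5P ⇒ P = 24, q = 35.
The shock moves the curves to qd = 65 - P and qs = 4P - 71.
Setting them equal: 65 - P = 4P - 71 → 136 = 5P, so P = 27.2 and q = 37.8.
ΔP = 27.2 − 24 = +3.2.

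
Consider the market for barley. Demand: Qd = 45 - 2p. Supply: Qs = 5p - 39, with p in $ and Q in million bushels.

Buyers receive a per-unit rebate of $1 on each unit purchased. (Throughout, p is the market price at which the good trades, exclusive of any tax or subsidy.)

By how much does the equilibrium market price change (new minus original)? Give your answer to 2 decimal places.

+0.29

Original equilibrium: 45 - 2p = 5p - 39 gives 84 = 7p, so p = 12 and Q = 21.
Since buyers' out-of-pocket price is the market price minus the rebate, the effective demand curve becomes Qd = 47 - 2p.
Clearing the new market: 47 - 2p = 5p - 39, so p = 86/7 ≈ 12.2857 and Q = 157/7 ≈ 22.4286.
Δp = 12.2857 − 12 = +0.29.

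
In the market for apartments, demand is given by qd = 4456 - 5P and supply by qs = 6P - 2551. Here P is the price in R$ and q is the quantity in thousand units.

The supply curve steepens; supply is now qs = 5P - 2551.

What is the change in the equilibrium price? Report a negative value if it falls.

+63.7

Initially, 4456 - 5P = 6P - 2551, so 7007 = 11P and P = 637, q = 1271.
The shock moves the curves to qd = 4456 - 5P and qs = 5P - 2551.
Setting them equal: 4456 - 5P = 5P - 2551 → 7007 = 10P, so P = 700.7 and q = 952.5.
ΔP = 700.7 − 637 = +63.7.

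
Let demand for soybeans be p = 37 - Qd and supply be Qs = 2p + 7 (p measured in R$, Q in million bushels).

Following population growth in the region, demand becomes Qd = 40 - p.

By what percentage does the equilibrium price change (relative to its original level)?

+10

Before the shock: 37 - p = 2p + 7 ⇒ 30 = 3p ⇒ p = 10, Q = 27.
The new curves are Qd = 40 - p (demand) and Qs = 2p + 7 (supply).
Setting them equal: 40 - p = 2p + 7 → 33 = 3p, so p = 11 and Q = 29.
%Δp = (11 − 10) / 10 × 100 = +10%.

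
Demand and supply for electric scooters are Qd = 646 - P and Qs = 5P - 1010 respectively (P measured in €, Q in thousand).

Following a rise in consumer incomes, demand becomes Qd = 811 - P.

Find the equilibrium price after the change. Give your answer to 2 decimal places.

Original equilibrium: 646 - P = 5P - 1010 gives 1656 = 6P, so P = 276 and Q = 370.
With the change applied: demand Qd = 811 - P, supply Qs = 5P - 1010.
Setting them equal: 811 - P = 5P - 1010 → 1821 = 6P, so P = 303.5 and Q = 507.5.

303.50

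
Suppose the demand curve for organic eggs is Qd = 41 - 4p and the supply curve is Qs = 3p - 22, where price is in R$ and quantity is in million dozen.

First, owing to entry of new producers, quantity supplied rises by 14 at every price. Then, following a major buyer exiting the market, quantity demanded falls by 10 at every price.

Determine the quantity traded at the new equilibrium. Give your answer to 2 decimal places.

8.71

Original equilibrium: 41 - 4p = 3p - 22 gives 63 = 7p, so p = 9 and Q = 5.
The new curves are Qd = 31 - 4p (demand) and Qs = 3p - 8 (supply).
Clearing the new market: 31 - 4p = 3p - 8, so p = 39/7 ≈ 5.5714 and Q = 61/7 ≈ 8.7143.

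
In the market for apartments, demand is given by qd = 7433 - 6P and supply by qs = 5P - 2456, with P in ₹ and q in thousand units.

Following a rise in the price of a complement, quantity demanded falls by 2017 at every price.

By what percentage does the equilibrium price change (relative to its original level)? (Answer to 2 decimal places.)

-20.40

Initially, 7433 - 6P = 5P - 2456, so 9889 = 11P and P = 899, q = 2039.
The shock moves the curves to qd = 5416 - 6P and qs = 5P - 2456.
New equilibrium: 5416 - 6P = 5P - 2456 ⇒ 7872 = 11P ⇒ P = 7872/11 ≈ 715.6364, q = 12344/11 ≈ 1122.1818.
%ΔP = (715.6364 − 899) / 899 × 100 = -20.40%.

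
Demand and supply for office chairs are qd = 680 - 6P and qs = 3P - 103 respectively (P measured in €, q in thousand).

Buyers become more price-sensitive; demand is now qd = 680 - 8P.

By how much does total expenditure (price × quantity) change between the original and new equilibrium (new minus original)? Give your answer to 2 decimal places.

Solve the original market: 680 - 6P = 3P - 103, hence P = 87 and q = 158.
With the change applied: demand qd = 680 - 8P, supply qs = 3P - 103.
Clearing the new market: 680 - 8P = 3P - 103, so P = 783/11 ≈ 71.1818 and q = 1216/11 ≈ 110.5455.
Expenditure moves from 87×158 = 13746 to 71.1818×110.5455 = 7868.8264; change = -5877.17.

-5877.17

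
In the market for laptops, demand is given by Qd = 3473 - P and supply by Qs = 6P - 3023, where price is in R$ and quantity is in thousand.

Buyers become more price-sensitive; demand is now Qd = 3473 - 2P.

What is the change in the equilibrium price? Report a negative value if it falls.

Original equilibrium: 3473 - P = 6P - 3023 gives 6496 = 7P, so P = 928 and Q = 2545.
With the change applied: demand Qd = 3473 - 2P, supply Qs = 6P - 3023.
Equate the new curves: 3473 - 2P = 6P - 3023, giving 6496 = 8P, P = 812, Q = 1849.
ΔP = 812 − 928 = -116.

-116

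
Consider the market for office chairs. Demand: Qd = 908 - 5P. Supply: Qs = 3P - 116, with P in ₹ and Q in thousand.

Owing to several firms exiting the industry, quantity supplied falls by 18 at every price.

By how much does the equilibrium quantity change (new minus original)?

Before the shock: 908 - 5P = 3P - 116 ⇒ 1024 = 8P ⇒ P = 128, Q = 268.
The new curves are Qd = 908 - 5P (demand) and Qs = 3P - 134 (supply).
Setting them equal: 908 - 5P = 3P - 134 → 1042 = 8P, so P = 130.25 and Q = 256.75.
ΔQ = 256.75 − 268 = -11.25.

-11.25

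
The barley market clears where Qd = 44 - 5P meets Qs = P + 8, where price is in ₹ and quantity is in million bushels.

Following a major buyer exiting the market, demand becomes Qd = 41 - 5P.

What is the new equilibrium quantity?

13.5

Initially, 44 - 5P = P + 8, so 36 = 6P and P = 6, Q = 14.
After the shift, demand is Qd = 41 - 5P and supply is Qs = P + 8.
Setting them equal: 41 - 5P = P + 8 → 33 = 6P, so P = 5.5 and Q = 13.5.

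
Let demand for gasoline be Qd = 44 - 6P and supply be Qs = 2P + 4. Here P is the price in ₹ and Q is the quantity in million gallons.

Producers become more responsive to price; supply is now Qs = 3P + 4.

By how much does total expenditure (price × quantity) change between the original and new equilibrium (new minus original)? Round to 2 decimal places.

+7.04

Solve the original market: 44 - 6P = 2P + 4, hence P = 5 and Q = 14.
The shock moves the curves to Qd = 44 - 6P and Qs = 3P + 4.
Setting them equal: 44 - 6P = 3P + 4 → 40 = 9P, so P = 40/9 ≈ 4.4444 and Q = 52/3 ≈ 17.3333.
Expenditure moves from 5×14 = 70 to 4.4444×17.3333 = 77.0370; change = +7.04.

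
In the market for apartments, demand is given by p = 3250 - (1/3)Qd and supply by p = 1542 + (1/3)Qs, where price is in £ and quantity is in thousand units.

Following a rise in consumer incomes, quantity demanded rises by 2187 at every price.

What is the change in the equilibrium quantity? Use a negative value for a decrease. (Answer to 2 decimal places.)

Solve the original market: 9750 - 3p = 3p - 4626, hence p = 2396 and Q = 2562.
The new curves are Qd = 11937 - 3p (demand) and Qs = 3p - 4626 (supply).
Clearing the new market: 11937 - 3p = 3p - 4626, so p = 2760.5 and Q = 3655.5.
ΔQ = 3655.5 − 2562 = +1093.50.

+1093.50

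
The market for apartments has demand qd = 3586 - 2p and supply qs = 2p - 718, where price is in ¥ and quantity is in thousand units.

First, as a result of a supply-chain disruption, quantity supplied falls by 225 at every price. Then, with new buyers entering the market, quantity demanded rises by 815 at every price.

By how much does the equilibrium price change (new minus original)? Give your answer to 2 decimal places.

Initially, 3586 - 2p = 2p - 718, so 4304 = 4p and p = 1076, q = 1434.
After the shift, demand is qd = 4401 - 2p and supply is qs = 2p - 943.
Clearing the new market: 4401 - 2p = 2p - 943, so p = 1336 and q = 1729.
Δp = 1336 − 1076 = +260.00.

+260.00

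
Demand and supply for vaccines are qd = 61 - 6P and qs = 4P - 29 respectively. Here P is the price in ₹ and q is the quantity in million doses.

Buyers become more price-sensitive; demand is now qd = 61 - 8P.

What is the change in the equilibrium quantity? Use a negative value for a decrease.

Solve the original market: 61 - 6P = 4P - 29, hence P = 9 and q = 7.
The new curves are qd = 61 - 8P (demand) and qs = 4P - 29 (supply).
Setting them equal: 61 - 8P = 4P - 29 → 90 = 12P, so P = 7.5 and q = 1.
Δq = 1 − 7 = -6.

-6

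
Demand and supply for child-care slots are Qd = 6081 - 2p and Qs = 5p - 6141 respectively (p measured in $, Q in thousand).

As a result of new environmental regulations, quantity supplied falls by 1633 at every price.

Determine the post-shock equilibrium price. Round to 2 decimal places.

Original equilibrium: 6081 - 2p = 5p - 6141 gives 12222 = 7p, so p = 1746 and Q = 2589.
The new curves are Qd = 6081 - 2p (demand) and Qs = 5p - 7774 (supply).
New equilibrium: 6081 - 2p = 5p - 7774 ⇒ 13855 = 7p ⇒ p = 13855/7 ≈ 1979.2857, Q = 14857/7 ≈ 2122.4286.

1979.29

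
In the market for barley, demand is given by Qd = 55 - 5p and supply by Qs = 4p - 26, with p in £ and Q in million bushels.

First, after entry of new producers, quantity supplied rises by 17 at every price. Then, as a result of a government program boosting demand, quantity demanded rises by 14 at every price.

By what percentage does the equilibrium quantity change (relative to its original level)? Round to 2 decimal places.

+156.67

Before the shock: 55 - 5p = 4p - 26 ⇒ 81 = 9p ⇒ p = 9, Q = 10.
The shock moves the curves to Qd = 69 - 5p and Qs = 4p - 9.
Equate the new curves: 69 - 5p = 4p - 9, giving 78 = 9p, p = 26/3 ≈ 8.6667, Q = 77/3 ≈ 25.6667.
%ΔQ = (25.6667 − 10) / 10 × 100 = +156.67%.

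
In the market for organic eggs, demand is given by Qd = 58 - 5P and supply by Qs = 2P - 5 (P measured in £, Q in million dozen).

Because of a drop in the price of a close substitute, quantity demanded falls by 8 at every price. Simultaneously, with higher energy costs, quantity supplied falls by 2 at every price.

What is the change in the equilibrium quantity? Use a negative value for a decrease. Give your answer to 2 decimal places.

-3.71

Before the shock: 58 - 5P = 2P - 5 ⇒ 63 = 7P ⇒ P = 9, Q = 13.
The new curves are Qd = 50 - 5P (demand) and Qs = 2P - 7 (supply).
Clearing the new market: 50 - 5P = 2P - 7, so P = 57/7 ≈ 8.1429 and Q = 65/7 ≈ 9.2857.
ΔQ = 9.2857 − 13 = -3.71.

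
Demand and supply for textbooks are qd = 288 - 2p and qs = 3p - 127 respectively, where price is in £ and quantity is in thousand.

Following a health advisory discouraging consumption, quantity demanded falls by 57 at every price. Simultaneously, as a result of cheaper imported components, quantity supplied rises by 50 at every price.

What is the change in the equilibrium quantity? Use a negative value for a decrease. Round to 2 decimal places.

Solve the original market: 288 - 2p = 3p - 127, hence p = 83 and q = 122.
The new curves are qd = 231 - 2p (demand) and qs = 3p - 77 (supply).
Equate the new curves: 231 - 2p = 3p - 77, giving 308 = 5p, p = 61.6, q = 107.8.
Δq = 107.8 − 122 = -14.20.

-14.20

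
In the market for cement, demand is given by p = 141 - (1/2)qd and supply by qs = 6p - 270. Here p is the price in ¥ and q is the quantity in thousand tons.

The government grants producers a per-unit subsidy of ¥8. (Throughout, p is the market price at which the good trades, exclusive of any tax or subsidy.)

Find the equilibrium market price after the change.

Solve the original market: 282 - 2p = 6p - 270, hence p = 69 and q = 144.
Since sellers receive the price plus the subsidy, the effective supply curve becomes qs = 6p - 222.
Clearing the new market: 282 - 2p = 6p - 222, so p = 63 and q = 156.

63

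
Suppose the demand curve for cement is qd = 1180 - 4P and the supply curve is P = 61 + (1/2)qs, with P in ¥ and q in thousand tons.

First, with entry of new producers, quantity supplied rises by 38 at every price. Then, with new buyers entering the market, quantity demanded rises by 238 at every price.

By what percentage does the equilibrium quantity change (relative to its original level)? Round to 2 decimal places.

Before the shock: 1180 - 4P = 2P - 122 ⇒ 1302 = 6P ⇒ P = 217, q = 312.
After the shift, demand is qd = 1418 - 4P and supply is qs = 2P - 84.
Setting them equal: 1418 - 4P = 2P - 84 → 1502 = 6P, so P = 751/3 ≈ 250.3333 and q = 1250/3 ≈ 416.6667.
%Δq = (416.6667 − 312) / 312 × 100 = +33.55%.

+33.55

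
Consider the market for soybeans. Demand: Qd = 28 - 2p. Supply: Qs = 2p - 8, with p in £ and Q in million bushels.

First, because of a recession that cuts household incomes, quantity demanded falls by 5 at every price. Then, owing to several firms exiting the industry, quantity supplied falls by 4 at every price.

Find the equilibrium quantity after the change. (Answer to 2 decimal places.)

5.50

Initially, 28 - 2p = 2p - 8, so 36 = 4p and p = 9, Q = 10.
The new curves are Qd = 23 - 2p (demand) and Qs = 2p - 12 (supply).
New equilibrium: 23 - 2p = 2p - 12 ⇒ 35 = 4p ⇒ p = 8.75, Q = 5.5.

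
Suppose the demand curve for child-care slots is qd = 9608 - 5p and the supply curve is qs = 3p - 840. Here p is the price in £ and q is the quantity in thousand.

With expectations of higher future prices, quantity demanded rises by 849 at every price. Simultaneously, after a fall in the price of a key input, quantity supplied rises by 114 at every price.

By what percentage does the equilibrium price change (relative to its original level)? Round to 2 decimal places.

Original equilibrium: 9608 - 5p = 3p - 840 gives 10448 = 8p, so p = 1306 and q = 3078.
With the change applied: demand qd = 10457 - 5p, supply qs = 3p - 726.
Setting them equal: 10457 - 5p = 3p - 726 → 11183 = 8p, so p = 1397.875 and q = 3467.625.
%Δp = (1397.875 − 1306) / 1306 × 100 = +7.03%.

+7.03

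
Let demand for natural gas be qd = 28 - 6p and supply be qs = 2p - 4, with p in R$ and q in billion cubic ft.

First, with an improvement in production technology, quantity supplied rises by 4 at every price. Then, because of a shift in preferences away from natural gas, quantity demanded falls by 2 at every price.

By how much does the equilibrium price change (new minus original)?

-0.75

Before the shock: 28 - 6p = 2p - 4 ⇒ 32 = 8p ⇒ p = 4, q = 4.
After the shift, demand is qd = 26 - 6p and supply is qs = 2p.
Clearing the new market: 26 - 6p = 2p, so p = 3.25 and q = 6.5.
Δp = 3.25 − 4 = -0.75.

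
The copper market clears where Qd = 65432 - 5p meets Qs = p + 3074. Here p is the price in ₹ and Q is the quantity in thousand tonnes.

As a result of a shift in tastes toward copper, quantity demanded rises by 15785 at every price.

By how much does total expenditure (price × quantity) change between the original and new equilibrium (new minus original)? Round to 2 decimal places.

Initially, 65432 - 5p = p + 3074, so 62358 = 6p and p = 10393, Q = 13467.
The shock moves the curves to Qd = 81217 - 5p and Qs = p + 3074.
Clearing the new market: 81217 - 5p = p + 3074, so p = 78143/6 ≈ 13023.8333 and Q = 96587/6 ≈ 16097.8333.
Expenditure moves from 10393×13467 = 139962531 to 13023.8333×16097.8333 = 209655498.3611; change = +69692967.36.

+69692967.36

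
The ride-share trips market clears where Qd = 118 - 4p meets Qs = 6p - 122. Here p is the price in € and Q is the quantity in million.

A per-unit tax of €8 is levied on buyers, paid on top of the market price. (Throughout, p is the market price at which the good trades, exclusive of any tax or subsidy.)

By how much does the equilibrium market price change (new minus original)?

Solve the original market: 118 - 4p = 6p - 122, hence p = 24 and Q = 22.
Since buyers pay the price plus the tax, the effective demand curve becomes Qd = 86 - 4p.
New equilibrium: 86 - 4p = 6p - 122 ⇒ 208 = 10p ⇒ p = 20.8, Q = 2.8.
Δp = 20.8 − 24 = -3.2.

-3.2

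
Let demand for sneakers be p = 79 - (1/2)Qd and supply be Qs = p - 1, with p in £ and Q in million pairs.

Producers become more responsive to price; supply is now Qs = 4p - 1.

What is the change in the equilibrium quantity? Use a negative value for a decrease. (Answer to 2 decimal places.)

Initially, 158 - 2p = p - 1, so 159 = 3p and p = 53, Q = 52.
The shock moves the curves to Qd = 158 - 2p and Qs = 4p - 1.
New equilibrium: 158 - 2p = 4p - 1 ⇒ 159 = 6p ⇒ p = 26.5, Q = 105.
ΔQ = 105 − 52 = +53.00.

+53.00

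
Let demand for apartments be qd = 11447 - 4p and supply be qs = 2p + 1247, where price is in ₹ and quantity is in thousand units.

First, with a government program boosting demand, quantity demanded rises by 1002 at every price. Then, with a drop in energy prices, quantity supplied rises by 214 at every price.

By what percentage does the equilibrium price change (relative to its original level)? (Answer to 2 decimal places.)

+7.73

Original equilibrium: 11447 - 4p = 2p + 1247 gives 10200 = 6p, so p = 1700 and q = 4647.
The shock moves the curves to qd = 12449 - 4p and qs = 2p + 1461.
Equate the new curves: 12449 - 4p = 2p + 1461, giving 10988 = 6p, p = 5494/3 ≈ 1831.3333, q = 15371/3 ≈ 5123.6667.
%Δp = (1831.3333 − 1700) / 1700 × 100 = +7.73%.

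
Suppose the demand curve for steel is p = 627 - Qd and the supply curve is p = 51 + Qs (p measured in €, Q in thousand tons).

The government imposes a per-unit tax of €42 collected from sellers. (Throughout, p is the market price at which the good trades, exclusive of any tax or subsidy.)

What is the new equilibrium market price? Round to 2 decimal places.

Initially, 627 - p = p - 51, so 678 = 2p and p = 339, Q = 288.
Since sellers keep the price net of the tax, the effective supply curve becomes Qs = p - 93.
Clearing the new market: 627 - p = p - 93, so p = 360 and Q = 267.

360.00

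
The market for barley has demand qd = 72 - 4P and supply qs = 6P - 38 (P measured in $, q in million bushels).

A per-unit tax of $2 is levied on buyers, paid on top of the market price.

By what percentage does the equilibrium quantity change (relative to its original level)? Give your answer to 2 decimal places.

-17.14

Initially, 72 - 4P = 6P - 38, so 110 = 10P and P = 11, q = 28.
Since buyers pay the price plus the tax, the effective demand curve becomes qd = 64 - 4P.
Clearing the new market: 64 - 4P = 6P - 38, so P = 10.2 and q = 23.2.
%Δq = (23.2 − 28) / 28 × 100 = -17.14%.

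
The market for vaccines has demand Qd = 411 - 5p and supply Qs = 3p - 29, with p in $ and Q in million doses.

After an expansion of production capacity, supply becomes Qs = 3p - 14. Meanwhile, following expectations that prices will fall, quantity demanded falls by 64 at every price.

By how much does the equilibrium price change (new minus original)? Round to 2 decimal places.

Initially, 411 - 5p = 3p - 29, so 440 = 8p and p = 55, Q = 136.
After the shift, demand is Qd = 347 - 5p and supply is Qs = 3p - 14.
Clearing the new market: 347 - 5p = 3p - 14, so p = 45.125 and Q = 121.375.
Δp = 45.125 − 55 = -9.88.

-9.88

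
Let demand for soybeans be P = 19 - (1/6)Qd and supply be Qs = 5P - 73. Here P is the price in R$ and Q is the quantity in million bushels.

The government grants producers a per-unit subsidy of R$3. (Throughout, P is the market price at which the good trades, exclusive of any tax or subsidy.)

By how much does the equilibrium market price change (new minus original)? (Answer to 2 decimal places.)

-1.36

Before the shock: 114 - 6P = 5P - 73 ⇒ 187 = 11P ⇒ P = 17, Q = 12.
Since sellers receive the price plus the subsidy, the effective supply curve becomes Qs = 5P - 58.
Clearing the new market: 114 - 6P = 5P - 58, so P = 172/11 ≈ 15.6364 and Q = 222/11 ≈ 20.1818.
ΔP = 15.6364 − 17 = -1.36.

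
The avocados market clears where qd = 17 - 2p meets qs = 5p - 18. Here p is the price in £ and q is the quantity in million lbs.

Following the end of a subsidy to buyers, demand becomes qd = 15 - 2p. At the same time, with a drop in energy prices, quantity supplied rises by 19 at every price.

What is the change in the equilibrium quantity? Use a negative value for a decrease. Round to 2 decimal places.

+4.00

Original equilibrium: 17 - 2p = 5p - 18 gives 35 = 7p, so p = 5 and q = 7.
With the change applied: demand qd = 15 - 2p, supply qs = 5p + 1.
Clearing the new market: 15 - 2p = 5p + 1, so p = 2 and q = 11.
Δq = 11 − 7 = +4.00.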